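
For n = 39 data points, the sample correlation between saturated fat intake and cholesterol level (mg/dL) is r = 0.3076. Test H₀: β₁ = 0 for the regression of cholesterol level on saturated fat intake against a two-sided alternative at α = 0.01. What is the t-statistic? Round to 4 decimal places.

t = 1.9664

t = r·√(n − 2)/√(1 − r²) = 0.3076·√37/√0.905382 = 1.9664.
df = n − 2 = 37.
Two-sided p ≈ 0.0568, which is ≥ 0.01, so fail to reject H₀.
The data do not give significant evidence of a linear association between saturated fat intake and cholesterol level.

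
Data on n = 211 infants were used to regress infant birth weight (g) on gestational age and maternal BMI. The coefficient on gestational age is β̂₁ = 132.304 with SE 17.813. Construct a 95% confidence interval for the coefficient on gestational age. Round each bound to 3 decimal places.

df = n − k − 1 = 211 − 2 − 1 = 208.
t* = t_{0.025, 208} = 1.971435.
Margin = t* × SE = 1.971435 × 17.813 = 35.11717.
CI: 132.304 ± 35.11717 → (97.187, 167.421).
With 95% confidence, each one-unit increase in gestational age is associated with a change of between 97.187 and 167.421 g in infant birth weight, holding the other predictors fixed.

(97.187, 167.421)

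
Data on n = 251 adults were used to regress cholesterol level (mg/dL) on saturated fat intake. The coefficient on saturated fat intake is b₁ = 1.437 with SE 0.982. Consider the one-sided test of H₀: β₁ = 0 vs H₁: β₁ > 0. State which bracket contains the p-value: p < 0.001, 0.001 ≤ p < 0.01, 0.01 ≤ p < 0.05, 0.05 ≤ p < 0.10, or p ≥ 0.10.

0.05 ≤ p < 0.10

t = 1.437 / 0.982 = 1.463.
df = n − 2 = 251 − 2 = 249.
One-sided p = P(T_{249} > t) ≈ 0.0723.
So 0.05 ≤ p < 0.10.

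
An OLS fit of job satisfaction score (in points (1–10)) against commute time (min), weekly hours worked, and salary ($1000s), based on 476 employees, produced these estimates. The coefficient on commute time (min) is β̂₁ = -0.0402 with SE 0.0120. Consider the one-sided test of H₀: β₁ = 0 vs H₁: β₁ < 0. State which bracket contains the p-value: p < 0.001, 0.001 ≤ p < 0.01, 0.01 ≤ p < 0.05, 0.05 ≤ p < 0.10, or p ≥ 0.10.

t = -0.0402 / 0.0120 = -3.350.
df = n − k − 1 = 476 − 3 − 1 = 472.
One-sided p = P(T_{472} < t) ≈ 0.0004.
So p < 0.001.

p < 0.001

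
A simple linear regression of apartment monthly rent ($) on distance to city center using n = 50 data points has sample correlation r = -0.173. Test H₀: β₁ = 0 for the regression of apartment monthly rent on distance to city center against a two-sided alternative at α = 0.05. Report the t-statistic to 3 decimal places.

t = -1.217

t = r·√(n − 2)/√(1 − r²) = -0.173·√48/√0.970071 = -1.217.
df = n − 2 = 48.
Two-sided p ≈ 0.2296, which is ≥ 0.05, so fail to reject H₀.
The data do not give significant evidence of a linear association between distance to city center and apartment monthly rent.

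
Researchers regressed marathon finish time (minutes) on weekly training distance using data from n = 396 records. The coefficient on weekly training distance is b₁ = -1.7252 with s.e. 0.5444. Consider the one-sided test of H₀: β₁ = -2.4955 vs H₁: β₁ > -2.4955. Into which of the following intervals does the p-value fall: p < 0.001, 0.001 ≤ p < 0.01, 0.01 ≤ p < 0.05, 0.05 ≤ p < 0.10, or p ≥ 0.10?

0.05 ≤ p < 0.10

t = (-1.7252 − (-2.4955)) / 0.5444 = 1.415.
df = n − 2 = 396 − 2 = 394.
One-sided p = P(T_{394} > t) ≈ 0.0789.
So 0.05 ≤ p < 0.10.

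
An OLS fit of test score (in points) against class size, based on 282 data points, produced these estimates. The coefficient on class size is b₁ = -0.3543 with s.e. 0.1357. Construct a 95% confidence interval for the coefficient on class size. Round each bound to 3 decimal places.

(-0.621, -0.087)

df = n − 2 = 282 − 2 = 280.
t* = t_{0.025, 280} = 1.968472.
Margin = t* × SE = 1.968472 × 0.1357 = 0.26712.
CI: -0.3543 ± 0.26712 → (-0.621, -0.087).
With 95% confidence, each one-unit increase in class size is associated with a change of between -0.621 and -0.087 points in test score.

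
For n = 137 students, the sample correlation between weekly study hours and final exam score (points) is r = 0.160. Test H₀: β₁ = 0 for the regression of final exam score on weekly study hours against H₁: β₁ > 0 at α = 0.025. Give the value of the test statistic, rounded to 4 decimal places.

t = r·√(n − 2)/√(1 − r²) = 0.160·√135/√0.9744 = 1.8833.
df = n − 2 = 135.
One-sided p ≈ 0.0309, which is ≥ 0.025, so fail to reject H₀.
The data do not give significant evidence of a linear association between weekly study hours and final exam score.

t = 1.8833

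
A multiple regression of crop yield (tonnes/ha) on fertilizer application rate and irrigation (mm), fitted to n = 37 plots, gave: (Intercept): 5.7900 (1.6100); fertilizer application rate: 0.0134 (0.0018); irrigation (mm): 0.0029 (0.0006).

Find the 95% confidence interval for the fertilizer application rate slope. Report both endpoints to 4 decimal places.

Read off: b = 0.0134, SE = 0.0018 for fertilizer application rate.
df = n − k − 1 = 37 − 2 − 1 = 34.
t* = t_{0.025, 34} = 2.032245.
Margin = t* × SE = 2.032245 × 0.0018 = 0.003658.
CI: 0.0134 ± 0.003658 → (0.0097, 0.0171).

(0.0097, 0.0171)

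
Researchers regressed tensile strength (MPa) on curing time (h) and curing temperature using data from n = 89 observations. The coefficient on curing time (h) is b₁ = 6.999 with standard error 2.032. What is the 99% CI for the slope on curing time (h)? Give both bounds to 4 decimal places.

(1.6463, 12.3517)

df = n − k − 1 = 89 − 2 − 1 = 86.
t* = t_{0.005, 86} = 2.634212.
Margin = t* × SE = 2.634212 × 2.032 = 5.352719.
CI: 6.999 ± 5.352719 → (1.6463, 12.3517).
With 99% confidence, each one-unit increase in curing time (h) is associated with a change of between 1.6463 and 12.3517 MPa in tensile strength, holding the other predictors fixed.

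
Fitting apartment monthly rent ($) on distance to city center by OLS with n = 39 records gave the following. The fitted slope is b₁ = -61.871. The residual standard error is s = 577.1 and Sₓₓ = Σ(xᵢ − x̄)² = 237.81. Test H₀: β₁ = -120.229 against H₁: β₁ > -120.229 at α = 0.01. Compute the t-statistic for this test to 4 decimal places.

t = 1.5594

SE(b₁) = s/√Sₓₓ = 577.1/√237.81 = 37.4228.
t = (-61.871 − (-120.229)) / 37.4228 = 1.5594.
df = n − 2 = 37.
One-sided p ≈ 0.0637, which is ≥ 0.01, so fail to reject H₀.
The data do not give significant evidence that the true slope on distance to city center exceeds -120.229 $ per unit.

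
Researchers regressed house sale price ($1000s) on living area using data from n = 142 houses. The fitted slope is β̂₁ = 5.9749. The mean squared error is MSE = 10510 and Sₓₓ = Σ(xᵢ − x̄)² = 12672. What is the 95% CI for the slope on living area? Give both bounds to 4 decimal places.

SE(β̂₁) = √(MSE/Sₓₓ) = √(10510/12672) = 0.910707.
df = n − 2 = 140.
t* = t_{0.025, 140} = 1.977054.
Margin = t* × SE = 1.977054 × 0.910707 = 1.800517.
CI: 5.9749 ± 1.800517 → (4.1744, 7.7754).
With 95% confidence, each one-unit increase in living area is associated with a change of between 4.1744 and 7.7754 $1000s in house sale price.

(4.1744, 7.7754)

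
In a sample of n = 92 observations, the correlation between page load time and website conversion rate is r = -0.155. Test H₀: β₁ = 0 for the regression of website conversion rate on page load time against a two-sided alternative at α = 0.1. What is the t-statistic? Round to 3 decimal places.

t = r·√(n − 2)/√(1 − r²) = -0.155·√90/√0.975975 = -1.488.
df = n − 2 = 90.
Two-sided p ≈ 0.1401, which is ≥ 0.1, so fail to reject H₀.
The data do not give significant evidence of a linear association between page load time and website conversion rate.

t = -1.488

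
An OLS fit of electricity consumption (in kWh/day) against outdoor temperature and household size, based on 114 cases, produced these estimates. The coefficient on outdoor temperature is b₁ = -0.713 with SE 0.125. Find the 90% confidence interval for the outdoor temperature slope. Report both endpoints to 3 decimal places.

df = n − k − 1 = 114 − 2 − 1 = 111.
t* = t_{0.05, 111} = 1.658697.
Margin = t* × SE = 1.658697 × 0.125 = 0.20734.
CI: -0.713 ± 0.20734 → (-0.920, -0.506).
With 90% confidence, each one-unit increase in outdoor temperature is associated with a change of between -0.920 and -0.506 kWh/day in electricity consumption, holding the other predictors fixed.

(-0.920, -0.506)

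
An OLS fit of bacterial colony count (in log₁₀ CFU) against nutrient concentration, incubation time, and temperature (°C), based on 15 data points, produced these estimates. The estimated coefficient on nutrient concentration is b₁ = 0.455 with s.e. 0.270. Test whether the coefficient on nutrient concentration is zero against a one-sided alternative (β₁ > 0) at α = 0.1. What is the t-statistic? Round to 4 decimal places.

t = 1.6852

H₀: β₁ = 0 vs H₁: β₁ > 0.
t = (b₁ − β₁⁰)/SE = 0.455 / 0.270 = 1.6852.
df = n − k − 1 = 15 − 3 − 1 = 11.
One-sided p ≈ 0.0600, which is < 0.1, so reject H₀.
There is evidence that the true slope on nutrient concentration is positive, holding the other predictors fixed.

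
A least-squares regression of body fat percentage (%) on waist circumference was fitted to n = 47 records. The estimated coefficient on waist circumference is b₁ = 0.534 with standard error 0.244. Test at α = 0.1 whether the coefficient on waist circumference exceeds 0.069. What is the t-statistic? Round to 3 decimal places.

t = 1.906

H₀: β₁ = 0.069 vs H₁: β₁ > 0.069.
t = (b₁ − β₁⁰)/SE = (0.534 − 0.069) / 0.244 = 1.906.
df = n − 2 = 47 − 2 = 45.
One-sided p ≈ 0.0315, which is < 0.1, so reject H₀.
There is evidence that the true slope on waist circumference exceeds 0.069 % per unit.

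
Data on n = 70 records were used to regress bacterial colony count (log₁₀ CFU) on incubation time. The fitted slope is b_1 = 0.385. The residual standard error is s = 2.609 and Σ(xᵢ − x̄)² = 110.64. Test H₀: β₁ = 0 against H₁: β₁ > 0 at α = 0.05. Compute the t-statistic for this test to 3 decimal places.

SE(b_1) = s/√Sₓₓ = 2.609/√110.64 = 0.248038.
t = 0.385 / 0.248038 = 1.552.
df = n − 2 = 68.
One-sided p ≈ 0.0626, which is ≥ 0.05, so fail to reject H₀.
The data do not give significant evidence that the true slope on incubation time is positive.

t = 1.552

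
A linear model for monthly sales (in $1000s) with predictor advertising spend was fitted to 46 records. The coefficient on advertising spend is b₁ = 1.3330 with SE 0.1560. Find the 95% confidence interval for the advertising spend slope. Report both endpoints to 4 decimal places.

(1.0186, 1.6474)

df = n − 2 = 46 − 2 = 44.
t* = t_{0.025, 44} = 2.015368.
Margin = t* × SE = 2.015368 × 0.1560 = 0.314397.
CI: 1.3330 ± 0.314397 → (1.0186, 1.6474).
With 95% confidence, each one-unit increase in advertising spend is associated with a change of between 1.0186 and 1.6474 $1000s in monthly sales.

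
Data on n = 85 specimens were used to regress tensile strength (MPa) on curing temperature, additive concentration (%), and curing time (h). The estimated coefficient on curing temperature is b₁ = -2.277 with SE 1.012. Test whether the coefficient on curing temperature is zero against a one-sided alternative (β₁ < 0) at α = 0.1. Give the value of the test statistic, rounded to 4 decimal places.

t = -2.2500

H₀: β₁ = 0 vs H₁: β₁ < 0.
t = (b₁ − β₁⁰)/SE = -2.277 / 1.012 = -2.2500.
df = n − k − 1 = 85 − 3 − 1 = 81.
One-sided p ≈ 0.0136, which is < 0.1, so reject H₀.
There is evidence that the true slope on curing temperature is negative, holding the other predictors fixed.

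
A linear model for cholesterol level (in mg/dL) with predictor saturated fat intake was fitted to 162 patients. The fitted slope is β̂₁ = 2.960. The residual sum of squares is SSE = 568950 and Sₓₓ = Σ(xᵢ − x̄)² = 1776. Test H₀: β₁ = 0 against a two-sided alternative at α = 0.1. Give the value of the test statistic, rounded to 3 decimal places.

t = 2.092

MSE = SSE/(n − 2) = 568950/160 = 3555.94.
SE(β̂₁) = √(MSE/Sₓₓ) = √(3555.94/1776) = 1.415.
t = 2.960 / 1.415 = 2.092.
df = n − 2 = 160.
Two-sided p ≈ 0.0380, which is < 0.1, so reject H₀.
There is evidence that saturated fat intake is associated with cholesterol level.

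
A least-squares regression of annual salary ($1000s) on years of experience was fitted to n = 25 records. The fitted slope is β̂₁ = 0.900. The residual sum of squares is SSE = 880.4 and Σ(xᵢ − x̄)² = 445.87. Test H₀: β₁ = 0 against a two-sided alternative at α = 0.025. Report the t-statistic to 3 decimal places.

t = 3.072

MSE = SSE/(n − 2) = 880.4/23 = 38.2783.
SE(β̂₁) = √(MSE/Sₓₓ) = √(38.2783/445.87) = 0.293003.
t = 0.900 / 0.293003 = 3.072.
df = n − 2 = 23.
Two-sided p ≈ 0.0054, which is < 0.025, so reject H₀.
There is evidence that years of experience is associated with annual salary.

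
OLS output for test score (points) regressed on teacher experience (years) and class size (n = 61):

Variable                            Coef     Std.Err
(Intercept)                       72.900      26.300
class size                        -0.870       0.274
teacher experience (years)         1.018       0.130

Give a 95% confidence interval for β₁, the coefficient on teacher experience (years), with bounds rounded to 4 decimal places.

Read off: b = 1.018, SE = 0.130 for teacher experience (years).
df = n − k − 1 = 61 − 2 − 1 = 58.
t* = t_{0.025, 58} = 2.001717.
Margin = t* × SE = 2.001717 × 0.130 = 0.260223.
CI: 1.018 ± 0.260223 → (0.7578, 1.2782).

(0.7578, 1.2782)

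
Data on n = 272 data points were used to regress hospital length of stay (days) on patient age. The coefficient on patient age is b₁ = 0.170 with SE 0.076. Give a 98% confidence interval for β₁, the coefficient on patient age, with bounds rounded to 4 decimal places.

(-0.0079, 0.3479)

df = n − 2 = 272 − 2 = 270.
t* = t_{0.01, 270} = 2.340238.
Margin = t* × SE = 2.340238 × 0.076 = 0.177858.
CI: 0.170 ± 0.177858 → (-0.0079, 0.3479).
With 98% confidence, each one-unit increase in patient age is associated with a change of between -0.0079 and 0.3479 days in hospital length of stay.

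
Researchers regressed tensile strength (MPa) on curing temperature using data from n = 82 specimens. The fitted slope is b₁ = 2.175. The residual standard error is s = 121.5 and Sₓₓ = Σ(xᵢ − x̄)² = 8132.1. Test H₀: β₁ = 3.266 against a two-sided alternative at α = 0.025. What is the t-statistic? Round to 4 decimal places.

t = -0.8097

SE(b₁) = s/√Sₓₓ = 121.5/√8132.1 = 1.34733.
t = (2.175 − 3.266) / 1.34733 = -0.8097.
df = n − 2 = 80.
Two-sided p ≈ 0.4205, which is ≥ 0.025, so fail to reject H₀.
The data are consistent with a true slope of 3.266 MPa per unit of curing temperature.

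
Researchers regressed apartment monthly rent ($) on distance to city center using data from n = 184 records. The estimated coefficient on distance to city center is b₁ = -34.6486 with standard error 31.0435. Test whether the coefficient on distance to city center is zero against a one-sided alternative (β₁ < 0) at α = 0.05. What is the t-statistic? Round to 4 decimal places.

t = -1.1161

H₀: β₁ = 0 vs H₁: β₁ < 0.
t = (b₁ − β₁⁰)/SE = -34.6486 / 31.0435 = -1.1161.
df = n − 2 = 184 − 2 = 182.
One-sided p ≈ 0.1329, which is ≥ 0.05, so fail to reject H₀.
The data do not give significant evidence that the true slope on distance to city center is negative.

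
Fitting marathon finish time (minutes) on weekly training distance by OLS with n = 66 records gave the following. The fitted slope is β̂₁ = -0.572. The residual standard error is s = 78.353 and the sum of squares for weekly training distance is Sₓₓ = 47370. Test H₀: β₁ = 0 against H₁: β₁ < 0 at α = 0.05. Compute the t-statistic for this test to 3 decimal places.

SE(β̂₁) = s/√Sₓₓ = 78.353/√47370 = 0.360001.
t = -0.572 / 0.360001 = -1.589.
df = n − 2 = 64.
One-sided p ≈ 0.0585, which is ≥ 0.05, so fail to reject H₀.
The data do not give significant evidence that the true slope on weekly training distance is negative.

t = -1.589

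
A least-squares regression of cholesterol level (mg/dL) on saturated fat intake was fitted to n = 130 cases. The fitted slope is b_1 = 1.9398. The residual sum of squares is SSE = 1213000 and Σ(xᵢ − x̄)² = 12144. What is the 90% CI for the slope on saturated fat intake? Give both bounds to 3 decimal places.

(0.476, 3.403)

MSE = SSE/(n − 2) = 1213000/128 = 9476.56.
SE(b_1) = √(MSE/Sₓₓ) = √(9476.56/12144) = 0.883374.
df = n − 2 = 128.
t* = t_{0.05, 128} = 1.656845.
Margin = t* × SE = 1.656845 × 0.883374 = 1.46361.
CI: 1.9398 ± 1.46361 → (0.476, 3.403).
With 90% confidence, each one-unit increase in saturated fat intake is associated with a change of between 0.476 and 3.403 mg/dL in cholesterol level.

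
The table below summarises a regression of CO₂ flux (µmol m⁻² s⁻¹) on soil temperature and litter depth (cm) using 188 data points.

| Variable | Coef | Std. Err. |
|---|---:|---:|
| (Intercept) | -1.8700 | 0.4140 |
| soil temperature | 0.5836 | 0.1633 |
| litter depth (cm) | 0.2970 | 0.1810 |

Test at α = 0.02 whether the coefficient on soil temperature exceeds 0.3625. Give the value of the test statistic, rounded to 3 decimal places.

t = 1.354

Read off: b = 0.5836, SE = 0.1633 for soil temperature.
H₀: β₁ = 0.3625 vs H₁: β₁ > 0.3625.
t = (0.5836 − 0.3625) / 0.1633 = 1.354.
df = n − k − 1 = 188 − 2 − 1 = 185.
One-sided p ≈ 0.0887, which is ≥ 0.02, so fail to reject H₀.
The data do not give significant evidence that the true slope on soil temperature exceeds 0.3625 µmol m⁻² s⁻¹ per unit, holding the other predictors fixed.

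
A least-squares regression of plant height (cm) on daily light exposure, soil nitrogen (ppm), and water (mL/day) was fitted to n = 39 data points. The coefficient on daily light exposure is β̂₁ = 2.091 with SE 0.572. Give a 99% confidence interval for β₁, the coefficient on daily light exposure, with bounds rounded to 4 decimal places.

(0.5330, 3.6490)

df = n − k − 1 = 39 − 3 − 1 = 35.
t* = t_{0.005, 35} = 2.723806.
Margin = t* × SE = 2.723806 × 0.572 = 1.558017.
CI: 2.091 ± 1.558017 → (0.5330, 3.6490).
With 99% confidence, each one-unit increase in daily light exposure is associated with a change of between 0.5330 and 3.6490 cm in plant height, holding the other predictors fixed.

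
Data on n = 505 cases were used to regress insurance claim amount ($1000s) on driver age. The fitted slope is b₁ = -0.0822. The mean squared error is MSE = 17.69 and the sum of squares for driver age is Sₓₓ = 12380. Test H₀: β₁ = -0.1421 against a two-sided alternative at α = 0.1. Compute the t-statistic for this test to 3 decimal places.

SE(b₁) = √(MSE/Sₓₓ) = √(17.69/12380) = 0.037801.
t = (-0.0822 − (-0.1421)) / 0.037801 = 1.585.
df = n − 2 = 503.
Two-sided p ≈ 0.1137, which is ≥ 0.1, so fail to reject H₀.
The data are consistent with a true slope of -0.1421 $1000s per unit of driver age.

t = 1.585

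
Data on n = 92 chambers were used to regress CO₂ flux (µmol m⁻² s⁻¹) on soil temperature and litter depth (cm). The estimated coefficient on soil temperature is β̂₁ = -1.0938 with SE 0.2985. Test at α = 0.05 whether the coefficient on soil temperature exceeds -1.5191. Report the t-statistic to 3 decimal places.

t = 1.425

H₀: β₁ = -1.5191 vs H₁: β₁ > -1.5191.
t = (β̂₁ − β₁⁰)/SE = (-1.0938 − (-1.5191)) / 0.2985 = 1.425.
df = n − k − 1 = 92 − 2 − 1 = 89.
One-sided p ≈ 0.0789, which is ≥ 0.05, so fail to reject H₀.
The data do not give significant evidence that the true slope on soil temperature exceeds -1.5191 µmol m⁻² s⁻¹ per unit, holding the other predictors fixed.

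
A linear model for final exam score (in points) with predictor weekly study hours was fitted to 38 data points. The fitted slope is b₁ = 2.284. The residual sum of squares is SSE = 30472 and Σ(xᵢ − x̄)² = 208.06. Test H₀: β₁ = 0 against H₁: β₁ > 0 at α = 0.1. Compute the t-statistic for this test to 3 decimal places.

t = 1.132

MSE = SSE/(n − 2) = 30472/36 = 846.444.
SE(b₁) = √(MSE/Sₓₓ) = √(846.444/208.06) = 2.017.
t = 2.284 / 2.017 = 1.132.
df = n − 2 = 36.
One-sided p ≈ 0.1325, which is ≥ 0.1, so fail to reject H₀.
The data do not give significant evidence that the true slope on weekly study hours is positive.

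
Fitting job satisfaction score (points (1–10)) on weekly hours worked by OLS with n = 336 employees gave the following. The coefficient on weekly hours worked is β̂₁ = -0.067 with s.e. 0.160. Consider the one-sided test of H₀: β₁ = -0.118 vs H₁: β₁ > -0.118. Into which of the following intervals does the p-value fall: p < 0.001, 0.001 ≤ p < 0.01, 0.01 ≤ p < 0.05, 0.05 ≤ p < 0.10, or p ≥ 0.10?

p ≥ 0.10

t = (-0.067 − (-0.118)) / 0.160 = 0.319.
df = n − 2 = 336 − 2 = 334.
One-sided p = P(T_{334} > t) ≈ 0.3751.
So p ≥ 0.10.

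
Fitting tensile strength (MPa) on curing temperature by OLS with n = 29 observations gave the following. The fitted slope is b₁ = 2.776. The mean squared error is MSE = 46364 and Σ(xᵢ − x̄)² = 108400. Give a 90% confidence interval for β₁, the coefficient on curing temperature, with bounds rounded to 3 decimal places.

(1.662, 3.890)

SE(b₁) = √(MSE/Sₓₓ) = √(46364/108400) = 0.653997.
df = n − 2 = 27.
t* = t_{0.05, 27} = 1.703288.
Margin = t* × SE = 1.703288 × 0.653997 = 1.11395.
CI: 2.776 ± 1.11395 → (1.662, 3.890).
With 90% confidence, each one-unit increase in curing temperature is associated with a change of between 1.662 and 3.890 MPa in tensile strength.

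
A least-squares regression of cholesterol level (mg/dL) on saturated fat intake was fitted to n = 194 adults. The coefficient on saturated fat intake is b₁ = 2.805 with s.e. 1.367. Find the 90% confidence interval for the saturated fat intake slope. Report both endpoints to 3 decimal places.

(0.546, 5.064)

df = n − 2 = 194 − 2 = 192.
t* = t_{0.05, 192} = 1.652829.
Margin = t* × SE = 1.652829 × 1.367 = 2.25942.
CI: 2.805 ± 2.25942 → (0.546, 5.064).
With 90% confidence, each one-unit increase in saturated fat intake is associated with a change of between 0.546 and 5.064 mg/dL in cholesterol level.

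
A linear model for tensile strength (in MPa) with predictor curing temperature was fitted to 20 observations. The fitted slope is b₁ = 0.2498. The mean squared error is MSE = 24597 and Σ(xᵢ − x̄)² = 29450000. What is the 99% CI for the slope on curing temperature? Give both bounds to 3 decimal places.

(0.167, 0.333)

SE(b₁) = √(MSE/Sₓₓ) = √(24597/29450000) = 0.0289.
df = n − 2 = 18.
t* = t_{0.005, 18} = 2.87844.
Margin = t* × SE = 2.87844 × 0.0289 = 0.08319.
CI: 0.2498 ± 0.08319 → (0.167, 0.333).
With 99% confidence, each one-unit increase in curing temperature is associated with a change of between 0.167 and 0.333 MPa in tensile strength.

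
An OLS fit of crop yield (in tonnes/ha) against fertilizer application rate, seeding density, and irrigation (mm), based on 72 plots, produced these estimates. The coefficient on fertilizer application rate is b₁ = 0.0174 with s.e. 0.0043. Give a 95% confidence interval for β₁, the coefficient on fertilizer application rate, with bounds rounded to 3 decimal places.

(0.009, 0.026)

df = n − k − 1 = 72 − 3 − 1 = 68.
t* = t_{0.025, 68} = 1.995469.
Margin = t* × SE = 1.995469 × 0.0043 = 0.00858.
CI: 0.0174 ± 0.00858 → (0.009, 0.026).
With 95% confidence, each one-unit increase in fertilizer application rate is associated with a change of between 0.009 and 0.026 tonnes/ha in crop yield, holding the other predictors fixed.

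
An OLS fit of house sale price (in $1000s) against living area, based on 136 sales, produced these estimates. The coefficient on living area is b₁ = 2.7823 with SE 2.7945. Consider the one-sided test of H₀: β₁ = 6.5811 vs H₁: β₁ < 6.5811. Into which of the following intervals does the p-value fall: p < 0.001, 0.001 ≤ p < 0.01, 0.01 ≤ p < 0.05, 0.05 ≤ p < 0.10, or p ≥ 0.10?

t = (2.7823 − 6.5811) / 2.7945 = -1.359.
df = n − 2 = 136 − 2 = 134.
One-sided p = P(T_{134} < t) ≈ 0.0882.
So 0.05 ≤ p < 0.10.

0.05 ≤ p < 0.10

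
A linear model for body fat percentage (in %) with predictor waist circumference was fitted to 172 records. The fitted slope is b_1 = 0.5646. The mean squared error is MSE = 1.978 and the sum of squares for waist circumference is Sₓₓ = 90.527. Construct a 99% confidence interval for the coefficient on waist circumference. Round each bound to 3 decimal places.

(0.180, 0.950)

SE(b_1) = √(MSE/Sₓₓ) = √(1.978/90.527) = 0.147817.
df = n − 2 = 170.
t* = t_{0.005, 170} = 2.605058.
Margin = t* × SE = 2.605058 × 0.147817 = 0.38507.
CI: 0.5646 ± 0.38507 → (0.180, 0.950).
With 99% confidence, each one-unit increase in waist circumference is associated with a change of between 0.180 and 0.950 % in body fat percentage.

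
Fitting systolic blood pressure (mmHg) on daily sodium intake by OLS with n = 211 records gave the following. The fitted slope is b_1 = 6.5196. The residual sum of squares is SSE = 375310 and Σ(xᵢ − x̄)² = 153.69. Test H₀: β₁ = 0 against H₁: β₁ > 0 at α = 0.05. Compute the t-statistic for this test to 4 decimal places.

MSE = SSE/(n − 2) = 375310/209 = 1795.74.
SE(b_1) = √(MSE/Sₓₓ) = √(1795.74/153.69) = 3.41821.
t = 6.5196 / 3.41821 = 1.9073.
df = n − 2 = 209.
One-sided p ≈ 0.0289, which is < 0.05, so reject H₀.
There is evidence that the true slope on daily sodium intake is positive.

t = 1.9073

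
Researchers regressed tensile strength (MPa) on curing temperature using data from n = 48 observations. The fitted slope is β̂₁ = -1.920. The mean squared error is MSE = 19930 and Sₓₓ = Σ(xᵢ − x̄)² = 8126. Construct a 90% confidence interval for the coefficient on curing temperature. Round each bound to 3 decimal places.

SE(β̂₁) = √(MSE/Sₓₓ) = √(19930/8126) = 1.56608.
df = n − 2 = 46.
t* = t_{0.05, 46} = 1.67866.
Margin = t* × SE = 1.67866 × 1.56608 = 2.62892.
CI: -1.920 ± 2.62892 → (-4.549, 0.709).
With 90% confidence, each one-unit increase in curing temperature is associated with a change of between -4.549 and 0.709 MPa in tensile strength.

(-4.549, 0.709)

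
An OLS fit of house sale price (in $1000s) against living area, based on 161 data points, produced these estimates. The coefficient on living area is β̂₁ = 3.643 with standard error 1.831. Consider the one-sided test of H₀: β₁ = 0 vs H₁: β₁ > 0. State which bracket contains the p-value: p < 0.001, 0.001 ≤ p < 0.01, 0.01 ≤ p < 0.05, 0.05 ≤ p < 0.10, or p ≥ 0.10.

0.01 ≤ p < 0.05

t = 3.643 / 1.831 = 1.990.
df = n − 2 = 161 − 2 = 159.
One-sided p = P(T_{159} > t) ≈ 0.0242.
So 0.01 ≤ p < 0.05.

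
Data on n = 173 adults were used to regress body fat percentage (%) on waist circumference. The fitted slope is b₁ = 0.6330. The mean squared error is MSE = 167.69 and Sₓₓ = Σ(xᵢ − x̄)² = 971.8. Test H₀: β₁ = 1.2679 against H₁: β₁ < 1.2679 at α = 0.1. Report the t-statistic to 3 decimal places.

SE(b₁) = √(MSE/Sₓₓ) = √(167.69/971.8) = 0.415399.
t = (0.6330 − 1.2679) / 0.415399 = -1.528.
df = n − 2 = 171.
One-sided p ≈ 0.0641, which is < 0.1, so reject H₀.
There is evidence that the true slope on waist circumference is below 1.2679 % per unit.

t = -1.528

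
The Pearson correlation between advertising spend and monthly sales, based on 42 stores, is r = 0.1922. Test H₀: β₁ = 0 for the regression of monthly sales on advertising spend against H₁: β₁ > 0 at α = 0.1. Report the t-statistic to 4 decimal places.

t = r·√(n − 2)/√(1 − r²) = 0.1922·√40/√0.963059 = 1.2387.
df = n − 2 = 40.
One-sided p ≈ 0.1113, which is ≥ 0.1, so fail to reject H₀.
The data do not give significant evidence of a linear association between advertising spend and monthly sales.

t = 1.2387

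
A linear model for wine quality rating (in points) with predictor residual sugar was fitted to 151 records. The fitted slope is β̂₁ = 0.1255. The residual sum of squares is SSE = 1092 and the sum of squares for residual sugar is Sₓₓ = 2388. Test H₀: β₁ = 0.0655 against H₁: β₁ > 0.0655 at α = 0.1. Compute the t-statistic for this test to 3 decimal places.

t = 1.083

MSE = SSE/(n − 2) = 1092/149 = 7.32886.
SE(β̂₁) = √(MSE/Sₓₓ) = √(7.32886/2388) = 0.0553989.
t = (0.1255 − 0.0655) / 0.0553989 = 1.083.
df = n − 2 = 149.
One-sided p ≈ 0.1403, which is ≥ 0.1, so fail to reject H₀.
The data do not give significant evidence that the true slope on residual sugar exceeds 0.0655 points per unit.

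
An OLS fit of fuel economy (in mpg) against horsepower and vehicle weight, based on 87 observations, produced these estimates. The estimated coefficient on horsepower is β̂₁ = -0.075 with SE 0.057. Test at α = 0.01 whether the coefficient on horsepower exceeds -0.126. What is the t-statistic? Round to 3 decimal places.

t = 0.895

H₀: β₁ = -0.126 vs H₁: β₁ > -0.126.
t = (β̂₁ − β₁⁰)/SE = (-0.075 − (-0.126)) / 0.057 = 0.895.
df = n − k − 1 = 87 − 2 − 1 = 84.
One-sided p ≈ 0.1867, which is ≥ 0.01, so fail to reject H₀.
The data do not give significant evidence that the true slope on horsepower exceeds -0.126 mpg per unit, holding the other predictors fixed.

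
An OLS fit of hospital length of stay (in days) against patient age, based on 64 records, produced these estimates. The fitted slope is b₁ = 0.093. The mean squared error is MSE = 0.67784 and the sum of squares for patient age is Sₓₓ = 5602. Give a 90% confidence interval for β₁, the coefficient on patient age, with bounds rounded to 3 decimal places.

(0.075, 0.111)

SE(b₁) = √(MSE/Sₓₓ) = √(0.67784/5602) = 0.011.
df = n − 2 = 62.
t* = t_{0.05, 62} = 1.669804.
Margin = t* × SE = 1.669804 × 0.011 = 0.01837.
CI: 0.093 ± 0.01837 → (0.075, 0.111).
With 90% confidence, each one-unit increase in patient age is associated with a change of between 0.075 and 0.111 days in hospital length of stay.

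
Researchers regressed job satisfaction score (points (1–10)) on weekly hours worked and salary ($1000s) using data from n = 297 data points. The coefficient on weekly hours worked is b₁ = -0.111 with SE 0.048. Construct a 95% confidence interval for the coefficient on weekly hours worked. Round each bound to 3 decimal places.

df = n − k − 1 = 297 − 2 − 1 = 294.
t* = t_{0.025, 294} = 1.968066.
Margin = t* × SE = 1.968066 × 0.048 = 0.09447.
CI: -0.111 ± 0.09447 → (-0.205, -0.017).
With 95% confidence, each one-unit increase in weekly hours worked is associated with a change of between -0.205 and -0.017 points (1–10) in job satisfaction score, holding the other predictors fixed.

(-0.205, -0.017)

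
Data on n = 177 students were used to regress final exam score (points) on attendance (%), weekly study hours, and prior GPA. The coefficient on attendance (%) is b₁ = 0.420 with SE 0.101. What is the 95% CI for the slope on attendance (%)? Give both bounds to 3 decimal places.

(0.221, 0.619)

df = n − k − 1 = 177 − 3 − 1 = 173.
t* = t_{0.025, 173} = 1.973771.
Margin = t* × SE = 1.973771 × 0.101 = 0.19935.
CI: 0.420 ± 0.19935 → (0.221, 0.619).
With 95% confidence, each one-unit increase in attendance (%) is associated with a change of between 0.221 and 0.619 points in final exam score, holding the other predictors fixed.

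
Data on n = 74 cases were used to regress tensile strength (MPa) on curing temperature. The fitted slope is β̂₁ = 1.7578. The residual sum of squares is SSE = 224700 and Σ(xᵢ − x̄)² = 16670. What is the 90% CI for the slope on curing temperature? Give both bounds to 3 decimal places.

MSE = SSE/(n − 2) = 224700/72 = 3120.83.
SE(β̂₁) = √(MSE/Sₓₓ) = √(3120.83/16670) = 0.432681.
df = n − 2 = 72.
t* = t_{0.05, 72} = 1.666294.
Margin = t* × SE = 1.666294 × 0.432681 = 0.72097.
CI: 1.7578 ± 0.72097 → (1.037, 2.479).
With 90% confidence, each one-unit increase in curing temperature is associated with a change of between 1.037 and 2.479 MPa in tensile strength.

(1.037, 2.479)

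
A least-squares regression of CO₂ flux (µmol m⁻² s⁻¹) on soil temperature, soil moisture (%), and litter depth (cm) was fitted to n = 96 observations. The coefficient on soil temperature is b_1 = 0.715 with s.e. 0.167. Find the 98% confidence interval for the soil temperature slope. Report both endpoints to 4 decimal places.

(0.3196, 1.1104)

df = n − k − 1 = 96 − 3 − 1 = 92.
t* = t_{0.01, 92} = 2.367566.
Margin = t* × SE = 2.367566 × 0.167 = 0.395383.
CI: 0.715 ± 0.395383 → (0.3196, 1.1104).
With 98% confidence, each one-unit increase in soil temperature is associated with a change of between 0.3196 and 1.1104 µmol m⁻² s⁻¹ in CO₂ flux, holding the other predictors fixed.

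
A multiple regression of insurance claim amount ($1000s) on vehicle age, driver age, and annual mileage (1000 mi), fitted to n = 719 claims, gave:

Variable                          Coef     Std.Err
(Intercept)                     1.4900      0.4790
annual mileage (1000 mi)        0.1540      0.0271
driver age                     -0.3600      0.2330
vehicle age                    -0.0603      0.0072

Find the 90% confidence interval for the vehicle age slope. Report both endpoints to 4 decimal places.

(-0.0722, -0.0484)

Read off: b = -0.0603, SE = 0.0072 for vehicle age.
df = n − k − 1 = 719 − 3 − 1 = 715.
t* = t_{0.05, 715} = 1.646988.
Margin = t* × SE = 1.646988 × 0.0072 = 0.011858.
CI: -0.0603 ± 0.011858 → (-0.0722, -0.0484).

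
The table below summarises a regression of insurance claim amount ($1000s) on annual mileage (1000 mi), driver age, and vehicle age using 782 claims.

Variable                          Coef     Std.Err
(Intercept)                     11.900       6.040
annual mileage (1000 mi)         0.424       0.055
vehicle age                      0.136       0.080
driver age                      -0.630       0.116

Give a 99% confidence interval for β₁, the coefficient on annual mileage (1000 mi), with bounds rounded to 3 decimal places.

(0.282, 0.566)

Read off: b = 0.424, SE = 0.055 for annual mileage (1000 mi).
df = n − k − 1 = 782 − 3 − 1 = 778.
t* = t_{0.005, 778} = 2.582163.
Margin = t* × SE = 2.582163 × 0.055 = 0.14202.
CI: 0.424 ± 0.14202 → (0.282, 0.566).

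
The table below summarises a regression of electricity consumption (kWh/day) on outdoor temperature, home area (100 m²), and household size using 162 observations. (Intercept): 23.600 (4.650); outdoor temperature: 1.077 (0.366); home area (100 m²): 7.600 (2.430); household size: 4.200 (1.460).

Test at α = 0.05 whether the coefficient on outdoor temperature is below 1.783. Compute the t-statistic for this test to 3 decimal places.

Read off: b = 1.077, SE = 0.366 for outdoor temperature.
H₀: β₁ = 1.783 vs H₁: β₁ < 1.783.
t = (1.077 − 1.783) / 0.366 = -1.929.
df = n − k − 1 = 162 − 3 − 1 = 158.
One-sided p ≈ 0.0278, which is < 0.05, so reject H₀.
There is evidence that the true slope on outdoor temperature is below 1.783 kWh/day per unit, holding the other predictors fixed.

t = -1.929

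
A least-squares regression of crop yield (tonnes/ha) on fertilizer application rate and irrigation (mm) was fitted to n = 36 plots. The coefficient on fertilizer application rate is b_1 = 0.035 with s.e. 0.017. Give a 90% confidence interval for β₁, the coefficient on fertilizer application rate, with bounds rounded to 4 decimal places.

(0.0062, 0.0638)

df = n − k − 1 = 36 − 2 − 1 = 33.
t* = t_{0.05, 33} = 1.69236.
Margin = t* × SE = 1.69236 × 0.017 = 0.028770.
CI: 0.035 ± 0.028770 → (0.0062, 0.0638).
With 90% confidence, each one-unit increase in fertilizer application rate is associated with a change of between 0.0062 and 0.0638 tonnes/ha in crop yield, holding the other predictors fixed.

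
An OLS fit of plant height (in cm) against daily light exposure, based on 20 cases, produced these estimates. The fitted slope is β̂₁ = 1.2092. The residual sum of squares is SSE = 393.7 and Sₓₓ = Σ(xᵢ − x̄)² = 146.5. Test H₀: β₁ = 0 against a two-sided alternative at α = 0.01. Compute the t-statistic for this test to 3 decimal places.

MSE = SSE/(n − 2) = 393.7/18 = 21.8722.
SE(β̂₁) = √(MSE/Sₓₓ) = √(21.8722/146.5) = 0.386392.
t = 1.2092 / 0.386392 = 3.129.
df = n − 2 = 18.
Two-sided p ≈ 0.0058, which is < 0.01, so reject H₀.
There is evidence that daily light exposure is associated with plant height.

t = 3.129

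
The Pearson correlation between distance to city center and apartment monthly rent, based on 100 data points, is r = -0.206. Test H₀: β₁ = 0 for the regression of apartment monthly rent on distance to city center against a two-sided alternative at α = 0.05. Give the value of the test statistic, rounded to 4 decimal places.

t = -2.0840

t = r·√(n − 2)/√(1 − r²) = -0.206·√98/√0.957564 = -2.0840.
df = n − 2 = 98.
Two-sided p ≈ 0.0398, which is < 0.05, so reject H₀.
There is evidence of a linear association between distance to city center and apartment monthly rent.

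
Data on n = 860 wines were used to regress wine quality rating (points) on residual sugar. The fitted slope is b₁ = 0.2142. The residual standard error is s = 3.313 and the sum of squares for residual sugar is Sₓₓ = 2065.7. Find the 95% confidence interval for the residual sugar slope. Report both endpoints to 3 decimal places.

(0.071, 0.357)

SE(b₁) = s/√Sₓₓ = 3.313/√2065.7 = 0.0728933.
df = n − 2 = 858.
t* = t_{0.025, 858} = 1.962733.
Margin = t* × SE = 1.962733 × 0.0728933 = 0.14307.
CI: 0.2142 ± 0.14307 → (0.071, 0.357).
With 95% confidence, each one-unit increase in residual sugar is associated with a change of between 0.071 and 0.357 points in wine quality rating.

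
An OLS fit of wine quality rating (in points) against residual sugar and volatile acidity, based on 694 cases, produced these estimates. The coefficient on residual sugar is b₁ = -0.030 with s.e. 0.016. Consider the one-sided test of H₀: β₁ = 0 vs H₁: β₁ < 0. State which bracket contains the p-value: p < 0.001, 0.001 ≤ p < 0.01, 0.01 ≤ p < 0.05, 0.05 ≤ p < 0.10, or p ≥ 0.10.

0.01 ≤ p < 0.05

t = -0.030 / 0.016 = -1.875.
df = n − k − 1 = 694 − 2 − 1 = 691.
One-sided p = P(T_{691} < t) ≈ 0.0306.
So 0.01 ≤ p < 0.05.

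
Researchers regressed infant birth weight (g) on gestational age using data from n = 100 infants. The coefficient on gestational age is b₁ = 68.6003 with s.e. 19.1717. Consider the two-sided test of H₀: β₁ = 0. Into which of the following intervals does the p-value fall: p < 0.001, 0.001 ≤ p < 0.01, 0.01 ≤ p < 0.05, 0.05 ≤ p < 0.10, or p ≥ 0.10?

t = 68.6003 / 19.1717 = 3.578.
df = n − 2 = 100 − 2 = 98.
Two-sided p = 2·P(T_{98} > |t|) ≈ 0.0005.
So p < 0.001.

p < 0.001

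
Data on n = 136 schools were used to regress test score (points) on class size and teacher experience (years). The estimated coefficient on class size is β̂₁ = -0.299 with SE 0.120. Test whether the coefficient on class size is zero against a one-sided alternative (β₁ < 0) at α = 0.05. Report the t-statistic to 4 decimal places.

H₀: β₁ = 0 vs H₁: β₁ < 0.
t = (β̂₁ − β₁⁰)/SE = -0.299 / 0.120 = -2.4917.
df = n − k − 1 = 136 − 2 − 1 = 133.
One-sided p ≈ 0.0070, which is < 0.05, so reject H₀.
There is evidence that the true slope on class size is negative, holding the other predictors fixed.

t = -2.4917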